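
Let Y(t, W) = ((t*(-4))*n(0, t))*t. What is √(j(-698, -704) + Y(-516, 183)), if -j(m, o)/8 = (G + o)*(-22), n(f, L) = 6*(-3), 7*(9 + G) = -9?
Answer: 16*√3645278/7 ≈ 4364.0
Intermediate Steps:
G = -72/7 (G = -9 + (⅐)*(-9) = -9 - 9/7 = -72/7 ≈ -10.286)
n(f, L) = -18
j(m, o) = -12672/7 + 176*o (j(m, o) = -8*(-72/7 + o)*(-22) = -8*(1584/7 - 22*o) = -12672/7 + 176*o)
Y(t, W) = 72*t² (Y(t, W) = ((t*(-4))*(-18))*t = (-4*t*(-18))*t = (72*t)*t = 72*t²)
√(j(-698, -704) + Y(-516, 183)) = √((-12672/7 + 176*(-704)) + 72*(-516)²) = √((-12672/7 - 123904) + 72*266256) = √(-880000/7 + 19170432) = √(133313024/7) = 16*√3645278/7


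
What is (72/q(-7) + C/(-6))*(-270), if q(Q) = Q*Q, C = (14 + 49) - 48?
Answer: 13635/49 ≈ 278.27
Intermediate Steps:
C = 15 (C = 63 - 48 = 15)
q(Q) = Q²
(72/q(-7) + C/(-6))*(-270) = (72/((-7)²) + 15/(-6))*(-270) = (72/49 + 15*(-⅙))*(-270) = (72*(1/49) - 5/2)*(-270) = (72/49 - 5/2)*(-270) = -101/98*(-270) = 13635/49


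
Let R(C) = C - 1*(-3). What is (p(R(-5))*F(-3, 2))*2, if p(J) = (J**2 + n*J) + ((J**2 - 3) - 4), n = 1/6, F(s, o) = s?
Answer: -4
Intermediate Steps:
R(C) = 3 + C (R(C) = C + 3 = 3 + C)
n = 1/6 ≈ 0.16667
p(J) = -7 + 2*J**2 + J/6 (p(J) = (J**2 + J/6) + ((J**2 - 3) - 4) = (J**2 + J/6) + ((-3 + J**2) - 4) = (J**2 + J/6) + (-7 + J**2) = -7 + 2*J**2 + J/6)
(p(R(-5))*F(-3, 2))*2 = ((-7 + 2*(3 - 5)**2 + (3 - 5)/6)*(-3))*2 = ((-7 + 2*(-2)**2 + (1/6)*(-2))*(-3))*2 = ((-7 + 2*4 - 1/3)*(-3))*2 = ((-7 + 8 - 1/3)*(-3))*2 = ((2/3)*(-3))*2 = -2*2 = -4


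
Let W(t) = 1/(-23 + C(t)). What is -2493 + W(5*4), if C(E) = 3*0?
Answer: -57340/23 ≈ -2493.0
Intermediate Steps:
C(E) = 0
W(t) = -1/23 (W(t) = 1/(-23 + 0) = 1/(-23) = -1/23)
-2493 + W(5*4) = -2493 - 1/23 = -57340/23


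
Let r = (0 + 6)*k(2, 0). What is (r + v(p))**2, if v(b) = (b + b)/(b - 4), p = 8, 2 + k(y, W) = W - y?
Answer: 400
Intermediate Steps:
k(y, W) = -2 + W - y (k(y, W) = -2 + (W - y) = -2 + W - y)
v(b) = 2*b/(-4 + b) (v(b) = (2*b)/(-4 + b) = 2*b/(-4 + b))
r = -24 (r = (0 + 6)*(-2 + 0 - 1*2) = 6*(-2 + 0 - 2) = 6*(-4) = -24)
(r + v(p))**2 = (-24 + 2*8/(-4 + 8))**2 = (-24 + 2*8/4)**2 = (-24 + 2*8*(1/4))**2 = (-24 + 4)**2 = (-20)**2 = 400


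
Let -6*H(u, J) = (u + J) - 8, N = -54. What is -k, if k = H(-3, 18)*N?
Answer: -63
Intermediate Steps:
H(u, J) = 4/3 - J/6 - u/6 (H(u, J) = -((u + J) - 8)/6 = -((J + u) - 8)/6 = -(-8 + J + u)/6 = 4/3 - J/6 - u/6)
k = 63 (k = (4/3 - ⅙*18 - ⅙*(-3))*(-54) = (4/3 - 3 + ½)*(-54) = -7/6*(-54) = 63)
-k = -1*63 = -63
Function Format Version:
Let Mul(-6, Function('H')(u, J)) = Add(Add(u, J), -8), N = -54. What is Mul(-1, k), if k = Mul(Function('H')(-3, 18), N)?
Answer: -63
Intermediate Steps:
Function('H')(u, J) = Add(Rational(4, 3), Mul(Rational(-1, 6), J), Mul(Rational(-1, 6), u)) (Function('H')(u, J) = Mul(Rational(-1, 6), Add(Add(u, J), -8)) = Mul(Rational(-1, 6), Add(Add(J, u), -8)) = Mul(Rational(-1, 6), Add(-8, J, u)) = Add(Rational(4, 3), Mul(Rational(-1, 6), J), Mul(Rational(-1, 6), u)))
k = 63 (k = Mul(Add(Rational(4, 3), Mul(Rational(-1, 6), 18), Mul(Rational(-1, 6), -3)), -54) = Mul(Add(Rational(4, 3), -3, Rational(1, 2)), -54) = Mul(Rational(-7, 6), -54) = 63)
Mul(-1, k) = Mul(-1, 63) = -63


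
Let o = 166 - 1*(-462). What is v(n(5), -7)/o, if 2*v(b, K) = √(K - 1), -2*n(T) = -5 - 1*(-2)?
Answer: I*√2/628 ≈ 0.0022519*I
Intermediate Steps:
n(T) = 3/2 (n(T) = -(-5 - 1*(-2))/2 = -(-5 + 2)/2 = -½*(-3) = 3/2)
v(b, K) = √(-1 + K)/2 (v(b, K) = √(K - 1)/2 = √(-1 + K)/2)
o = 628 (o = 166 + 462 = 628)
v(n(5), -7)/o = (√(-1 - 7)/2)/628 = (√(-8)/2)*(1/628) = ((2*I*√2)/2)*(1/628) = (I*√2)*(1/628) = I*√2/628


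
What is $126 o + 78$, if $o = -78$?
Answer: $-9750$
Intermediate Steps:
$126 o + 78 = 126 \left(-78\right) + 78 = -9828 + 78 = -9750$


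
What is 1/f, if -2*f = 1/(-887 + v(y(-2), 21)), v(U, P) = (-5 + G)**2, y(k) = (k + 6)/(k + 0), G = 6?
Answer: 1772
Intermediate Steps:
y(k) = (6 + k)/k
v(U, P) = 1 (v(U, P) = (-5 + 6)**2 = 1**2 = 1)
f = 1/1772 (f = -1/(2*(-887 + 1)) = -1/2/(-886) = -1/2*(-1/886) = 1/1772 ≈ 0.00056433)
1/f = 1/(1/1772) = 1772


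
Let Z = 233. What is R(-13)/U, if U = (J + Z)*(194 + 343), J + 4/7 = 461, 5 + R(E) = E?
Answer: -7/144811 ≈ -4.8339e-5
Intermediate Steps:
R(E) = -5 + E
J = 3223/7 (J = -4/7 + 461 = 3223/7 ≈ 460.43)
U = 2606598/7 (U = (3223/7 + 233)*(194 + 343) = (4854/7)*537 = 2606598/7 ≈ 3.7237e+5)
R(-13)/U = (-5 - 13)/(2606598/7) = -18*7/2606598 = -7/144811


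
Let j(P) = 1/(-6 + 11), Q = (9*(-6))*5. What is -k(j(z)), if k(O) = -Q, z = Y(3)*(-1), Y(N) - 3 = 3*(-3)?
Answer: -270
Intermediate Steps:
Y(N) = -6 (Y(N) = 3 + 3*(-3) = 3 - 9 = -6)
Q = -270 (Q = -54*5 = -270)
z = 6 (z = -6*(-1) = 6)
j(P) = ⅕ (j(P) = 1/5 = ⅕)
k(O) = 270 (k(O) = -1*(-270) = 270)
-k(j(z)) = -1*270 = -270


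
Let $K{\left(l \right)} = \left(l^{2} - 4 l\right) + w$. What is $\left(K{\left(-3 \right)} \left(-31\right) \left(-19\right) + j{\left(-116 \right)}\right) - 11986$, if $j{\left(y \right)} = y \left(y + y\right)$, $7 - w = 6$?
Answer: $27884$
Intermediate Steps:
$w = 1$ ($w = 7 - 6 = 1$)
$K{\left(l \right)} = 1 + l^{2} - 4 l$ ($K{\left(l \right)} = \left(l^{2} - 4 l\right) + 1 = 1 + l^{2} - 4 l$)
$j{\left(y \right)} = 2 y^{2}$ ($j{\left(y \right)} = y 2 y = 2 y^{2}$)
$\left(K{\left(-3 \right)} \left(-31\right) \left(-19\right) + j{\left(-116 \right)}\right) - 11986 = \left(\left(1 + \left(-3\right)^{2} - -12\right) \left(-31\right) \left(-19\right) + 2 \left(-116\right)^{2}\right) - 11986 = \left(\left(1 + 9 + 12\right) \left(-31\right) \left(-19\right) + 2 \cdot 13456\right) - 11986 = \left(22 \left(-31\right) \left(-19\right) + 26912\right) - 11986 = \left(\left(-682\right) \left(-19\right) + 26912\right) - 11986 = \left(12958 + 26912\right) - 11986 = 39870 - 11986 = 27884$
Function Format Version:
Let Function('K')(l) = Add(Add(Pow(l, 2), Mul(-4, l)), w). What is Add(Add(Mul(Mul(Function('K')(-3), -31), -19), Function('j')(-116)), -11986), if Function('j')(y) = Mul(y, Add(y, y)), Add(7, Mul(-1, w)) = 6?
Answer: 27884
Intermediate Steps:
w = 1 (w = Add(7, Mul(-1, 6)) = Add(7, -6) = 1)
Function('K')(l) = Add(1, Pow(l, 2), Mul(-4, l)) (Function('K')(l) = Add(Add(Pow(l, 2), Mul(-4, l)), 1) = Add(1, Pow(l, 2), Mul(-4, l)))
Function('j')(y) = Mul(2, Pow(y, 2)) (Function('j')(y) = Mul(y, Mul(2, y)) = Mul(2, Pow(y, 2)))
Add(Add(Mul(Mul(Function('K')(-3), -31), -19), Function('j')(-116)), -11986) = Add(Add(Mul(Mul(Add(1, Pow(-3, 2), Mul(-4, -3)), -31), -19), Mul(2, Pow(-116, 2))), -11986) = Add(Add(Mul(Mul(Add(1, 9, 12), -31), -19), Mul(2, 13456)), -11986) = Add(Add(Mul(Mul(22, -31), -19), 26912), -11986) = Add(Add(Mul(-682, -19), 26912), -11986) = Add(Add(12958, 26912), -11986) = Add(39870, -11986) = 27884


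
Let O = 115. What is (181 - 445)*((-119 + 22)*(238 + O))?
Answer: 9039624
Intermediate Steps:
(181 - 445)*((-119 + 22)*(238 + O)) = (181 - 445)*((-119 + 22)*(238 + 115)) = -(-25608)*353 = -264*(-34241) = 9039624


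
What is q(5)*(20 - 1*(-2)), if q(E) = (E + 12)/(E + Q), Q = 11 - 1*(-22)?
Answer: 187/19 ≈ 9.8421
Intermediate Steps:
Q = 33 (Q = 11 + 22 = 33)
q(E) = (12 + E)/(33 + E) (q(E) = (E + 12)/(E + 33) = (12 + E)/(33 + E))
q(5)*(20 - 1*(-2)) = ((12 + 5)/(33 + 5))*(20 - 1*(-2)) = (17/38)*(20 + 2) = ((1/38)*17)*22 = (17/38)*22 = 187/19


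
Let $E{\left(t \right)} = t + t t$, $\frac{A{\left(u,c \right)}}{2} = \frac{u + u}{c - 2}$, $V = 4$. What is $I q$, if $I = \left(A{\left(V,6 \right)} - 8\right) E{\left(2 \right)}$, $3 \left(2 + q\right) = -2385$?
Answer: $19128$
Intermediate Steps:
$q = -797$ ($q = -2 + \frac{1}{3} \left(-2385\right) = -2 - 795 = -797$)
$A{\left(u,c \right)} = \frac{4 u}{-2 + c}$ ($A{\left(u,c \right)} = 2 \frac{u + u}{c - 2} = 2 \frac{2 u}{-2 + c} = \frac{4 u}{-2 + c}$)
$E{\left(t \right)} = t + t^{2}$
$I = -24$ ($I = \left(4 \cdot 4 \frac{1}{-2 + 6} - 8\right) 2 \left(1 + 2\right) = \left(4 \cdot 4 \cdot \frac{1}{4} - 8\right) 2 \cdot 3 = \left(4 \cdot 4 \cdot \frac{1}{4} - 8\right) 6 = \left(4 - 8\right) 6 = \left(-4\right) 6 = -24$)
$I q = \left(-24\right) \left(-797\right) = 19128$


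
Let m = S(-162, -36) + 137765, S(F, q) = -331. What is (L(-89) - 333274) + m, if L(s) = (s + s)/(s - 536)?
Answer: -122399822/625 ≈ -1.9584e+5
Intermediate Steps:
L(s) = 2*s/(-536 + s) (L(s) = (2*s)/(-536 + s) = 2*s/(-536 + s))
m = 137434 (m = -331 + 137765 = 137434)
(L(-89) - 333274) + m = (2*(-89)/(-536 - 89) - 333274) + 137434 = (2*(-89)/(-625) - 333274) + 137434 = (2*(-89)*(-1/625) - 333274) + 137434 = (178/625 - 333274) + 137434 = -208296072/625 + 137434 = -122399822/625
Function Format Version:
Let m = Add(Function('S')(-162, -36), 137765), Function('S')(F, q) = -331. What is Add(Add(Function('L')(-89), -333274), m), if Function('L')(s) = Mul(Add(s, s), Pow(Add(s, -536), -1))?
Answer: Rational(-122399822, 625) ≈ -1.9584e+5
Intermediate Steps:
Function('L')(s) = Mul(2, s, Pow(Add(-536, s), -1)) (Function('L')(s) = Mul(Mul(2, s), Pow(Add(-536, s), -1)) = Mul(2, s, Pow(Add(-536, s), -1)))
m = 137434 (m = Add(-331, 137765) = 137434)
Add(Add(Function('L')(-89), -333274), m) = Add(Add(Mul(2, -89, Pow(Add(-536, -89), -1)), -333274), 137434) = Add(Add(Mul(2, -89, Pow(-625, -1)), -333274), 137434) = Add(Add(Mul(2, -89, Rational(-1, 625)), -333274), 137434) = Add(Add(Rational(178, 625), -333274), 137434) = Add(Rational(-208296072, 625), 137434) = Rational(-122399822, 625)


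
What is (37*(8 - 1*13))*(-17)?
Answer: 3145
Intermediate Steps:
(37*(8 - 1*13))*(-17) = (37*(8 - 13))*(-17) = (37*(-5))*(-17) = -185*(-17) = 3145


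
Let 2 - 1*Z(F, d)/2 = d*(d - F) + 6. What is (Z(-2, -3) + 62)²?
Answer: 2304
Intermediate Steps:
Z(F, d) = -8 - 2*d*(d - F) (Z(F, d) = 4 - 2*(d*(d - F) + 6) = 4 - 2*(6 + d*(d - F)) = 4 + (-12 - 2*d*(d - F)) = -8 - 2*d*(d - F))
(Z(-2, -3) + 62)² = ((-8 - 2*(-3)² + 2*(-2)*(-3)) + 62)² = ((-8 - 2*9 + 12) + 62)² = ((-8 - 18 + 12) + 62)² = (-14 + 62)² = 48² = 2304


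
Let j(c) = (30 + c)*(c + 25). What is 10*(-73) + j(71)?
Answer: 8966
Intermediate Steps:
j(c) = (25 + c)*(30 + c) (j(c) = (30 + c)*(25 + c) = (25 + c)*(30 + c))
10*(-73) + j(71) = 10*(-73) + (750 + 71**2 + 55*71) = -730 + (750 + 5041 + 3905) = -730 + 9696 = 8966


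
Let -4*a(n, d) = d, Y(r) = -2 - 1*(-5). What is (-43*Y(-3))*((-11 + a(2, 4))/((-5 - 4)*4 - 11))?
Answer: -1548/47 ≈ -32.936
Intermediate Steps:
Y(r) = 3 (Y(r) = -2 + 5 = 3)
a(n, d) = -d/4
(-43*Y(-3))*((-11 + a(2, 4))/((-5 - 4)*4 - 11)) = (-43*3)*((-11 - 1/4*4)/((-5 - 4)*4 - 11)) = -129*(-11 - 1)/(-9*4 - 11) = -(-1548)/(-36 - 11) = -(-1548)/(-47) = -(-1548)*(-1)/47 = -129*12/47 = -1548/47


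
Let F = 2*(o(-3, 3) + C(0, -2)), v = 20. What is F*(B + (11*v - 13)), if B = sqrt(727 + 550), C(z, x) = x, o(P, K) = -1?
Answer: -1242 - 6*sqrt(1277) ≈ -1456.4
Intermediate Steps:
B = sqrt(1277) ≈ 35.735
F = -6 (F = 2*(-1 - 2) = 2*(-3) = -6)
F*(B + (11*v - 13)) = -6*(sqrt(1277) + (11*20 - 13)) = -6*(sqrt(1277) + (220 - 13)) = -6*(sqrt(1277) + 207) = -6*(207 + sqrt(1277)) = -1242 - 6*sqrt(1277)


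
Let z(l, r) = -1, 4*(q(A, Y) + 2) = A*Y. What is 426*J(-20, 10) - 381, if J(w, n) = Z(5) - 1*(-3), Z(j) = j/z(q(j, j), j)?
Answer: -1233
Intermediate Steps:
q(A, Y) = -2 + A*Y/4 (q(A, Y) = -2 + (A*Y)/4 = -2 + A*Y/4)
Z(j) = -j (Z(j) = j/(-1) = j*(-1) = -j)
J(w, n) = -2 (J(w, n) = -1*5 - 1*(-3) = -5 + 3 = -2)
426*J(-20, 10) - 381 = 426*(-2) - 381 = -852 - 381 = -1233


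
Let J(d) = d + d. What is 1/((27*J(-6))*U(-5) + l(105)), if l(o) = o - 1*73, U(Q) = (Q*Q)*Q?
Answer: 1/40532 ≈ 2.4672e-5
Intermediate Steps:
U(Q) = Q³ (U(Q) = Q²*Q = Q³)
J(d) = 2*d
l(o) = -73 + o (l(o) = o - 73 = -73 + o)
1/((27*J(-6))*U(-5) + l(105)) = 1/((27*(2*(-6)))*(-5)³ + (-73 + 105)) = 1/((27*(-12))*(-125) + 32) = 1/(-324*(-125) + 32) = 1/(40500 + 32) = 1/40532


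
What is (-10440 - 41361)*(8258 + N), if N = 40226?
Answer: -2511519684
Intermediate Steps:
(-10440 - 41361)*(8258 + N) = (-10440 - 41361)*(8258 + 40226) = -51801*48484 = -2511519684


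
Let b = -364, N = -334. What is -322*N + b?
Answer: 107184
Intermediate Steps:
-322*N + b = -322*(-334) - 364 = 107548 - 364 = 107184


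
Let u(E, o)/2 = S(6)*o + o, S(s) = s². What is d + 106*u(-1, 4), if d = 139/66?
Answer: 2070955/66 ≈ 31378.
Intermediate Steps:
d = 139/66 (d = 139*(1/66) = 139/66 ≈ 2.1061)
u(E, o) = 74*o (u(E, o) = 2*(6²*o + o) = 2*(36*o + o) = 2*(37*o) = 74*o)
d + 106*u(-1, 4) = 139/66 + 106*(74*4) = 139/66 + 106*296 = 139/66 + 31376 = 2070955/66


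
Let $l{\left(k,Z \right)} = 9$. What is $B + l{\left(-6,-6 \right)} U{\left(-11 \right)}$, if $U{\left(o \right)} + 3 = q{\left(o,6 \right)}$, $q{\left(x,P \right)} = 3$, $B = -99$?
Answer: $-99$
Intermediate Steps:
$U{\left(o \right)} = 0$ ($U{\left(o \right)} = -3 + 3 = 0$)
$B + l{\left(-6,-6 \right)} U{\left(-11 \right)} = -99 + 9 \cdot 0 = -99 + 0 = -99$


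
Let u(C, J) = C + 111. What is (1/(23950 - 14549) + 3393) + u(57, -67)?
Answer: 33476962/9401 ≈ 3561.0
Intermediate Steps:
u(C, J) = 111 + C
(1/(23950 - 14549) + 3393) + u(57, -67) = (1/(23950 - 14549) + 3393) + (111 + 57) = (1/9401 + 3393) + 168 = 31897594/9401 + 168 = 33476962/9401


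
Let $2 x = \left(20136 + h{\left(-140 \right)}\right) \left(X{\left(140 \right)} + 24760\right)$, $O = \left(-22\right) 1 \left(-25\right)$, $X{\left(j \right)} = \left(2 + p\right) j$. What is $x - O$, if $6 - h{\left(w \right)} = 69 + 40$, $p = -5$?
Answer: $243801060$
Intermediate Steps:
$X{\left(j \right)} = - 3 j$ ($X{\left(j \right)} = \left(2 - 5\right) j = - 3 j$)
$h{\left(w \right)} = -103$ ($h{\left(w \right)} = 6 - \left(69 + 40\right) = 6 - 109 = -103$)
$O = 550$ ($O = \left(-22\right) \left(-25\right) = 550$)
$x = 243801610$ ($x = \frac{\left(20136 - 103\right) \left(\left(-3\right) 140 + 24760\right)}{2} = \frac{20033 \left(-420 + 24760\right)}{2} = \frac{20033 \cdot 24340}{2} = \frac{1}{2} \cdot 487603220 = 243801610$)
$x - O = 243801610 - 550 = 243801060$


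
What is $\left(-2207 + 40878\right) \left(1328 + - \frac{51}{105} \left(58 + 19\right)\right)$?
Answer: $\frac{249543963}{5} \approx 4.9909 \cdot 10^{7}$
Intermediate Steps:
$\left(-2207 + 40878\right) \left(1328 + - \frac{51}{105} \left(58 + 19\right)\right) = 38671 \left(1328 + \left(-51\right) \frac{1}{105} \cdot 77\right) = 38671 \left(1328 - \frac{187}{5}\right) = 38671 \cdot \frac{6453}{5} = \frac{249543963}{5}$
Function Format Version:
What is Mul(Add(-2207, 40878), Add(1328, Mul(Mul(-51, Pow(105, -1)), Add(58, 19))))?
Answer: Rational(249543963, 5) ≈ 4.9909e+7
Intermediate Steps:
Mul(Add(-2207, 40878), Add(1328, Mul(Mul(-51, Pow(105, -1)), Add(58, 19)))) = Mul(38671, Add(1328, Mul(Mul(-51, Rational(1, 105)), 77))) = Mul(38671, Add(1328, Mul(Rational(-17, 35), 77))) = Mul(38671, Add(1328, Rational(-187, 5))) = Mul(38671, Rational(6453, 5)) = Rational(249543963, 5)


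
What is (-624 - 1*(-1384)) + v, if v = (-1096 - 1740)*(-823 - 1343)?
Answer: 6143536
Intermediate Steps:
v = 6142776 (v = -2836*(-2166) = 6142776)
(-624 - 1*(-1384)) + v = (-624 - 1*(-1384)) + 6142776 = (-624 + 1384) + 6142776 = 760 + 6142776 = 6143536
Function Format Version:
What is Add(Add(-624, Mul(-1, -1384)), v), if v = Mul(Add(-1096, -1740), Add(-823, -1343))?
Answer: 6143536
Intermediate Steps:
v = 6142776 (v = Mul(-2836, -2166) = 6142776)
Add(Add(-624, Mul(-1, -1384)), v) = Add(Add(-624, Mul(-1, -1384)), 6142776) = Add(Add(-624, 1384), 6142776) = Add(760, 6142776) = 6143536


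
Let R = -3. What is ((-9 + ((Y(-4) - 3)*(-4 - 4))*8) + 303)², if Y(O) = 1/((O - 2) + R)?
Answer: 19695844/81 ≈ 2.4316e+5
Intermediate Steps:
Y(O) = 1/(-5 + O) (Y(O) = 1/((O - 2) - 3) = 1/((-2 + O) - 3) = 1/(-5 + O))
((-9 + ((Y(-4) - 3)*(-4 - 4))*8) + 303)² = ((-9 + ((1/(-5 - 4) - 3)*(-4 - 4))*8) + 303)² = ((-9 + ((1/(-9) - 3)*(-8))*8) + 303)² = ((-9 + ((-⅑ - 3)*(-8))*8) + 303)² = ((-9 - 28/9*(-8)*8) + 303)² = ((-9 + (224/9)*8) + 303)² = ((-9 + 1792/9) + 303)² = (1711/9 + 303)² = (4438/9)² = 19695844/81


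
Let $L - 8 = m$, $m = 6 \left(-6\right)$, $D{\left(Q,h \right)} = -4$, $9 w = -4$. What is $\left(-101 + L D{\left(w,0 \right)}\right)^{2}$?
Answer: $121$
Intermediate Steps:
$w = - \frac{4}{9}$ ($w = \frac{1}{9} \left(-4\right) = - \frac{4}{9} \approx -0.44444$)
$m = -36$
$L = -28$ ($L = 8 - 36 = -28$)
$\left(-101 + L D{\left(w,0 \right)}\right)^{2} = \left(-101 - -112\right)^{2} = \left(-101 + 112\right)^{2} = 11^{2} = 121$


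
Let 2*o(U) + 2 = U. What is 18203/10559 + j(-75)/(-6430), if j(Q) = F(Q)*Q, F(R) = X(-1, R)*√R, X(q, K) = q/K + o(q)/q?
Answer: 18203/10559 + 227*I*√3/2572 ≈ 1.7239 + 0.15287*I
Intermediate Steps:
o(U) = -1 + U/2
X(q, K) = q/K + (-1 + q/2)/q
F(R) = √R*(3/2 - 1/R) (F(R) = (½ - 1/(-1) - 1/R)*√R = (½ - 1*(-1) - 1/R)*√R = (½ + 1 - 1/R)*√R = (3/2 - 1/R)*√R = √R*(3/2 - 1/R))
j(Q) = √Q*(-2 + 3*Q)/2 (j(Q) = ((-2 + 3*Q)/(2*√Q))*Q = √Q*(-2 + 3*Q)/2)
18203/10559 + j(-75)/(-6430) = 18203/10559 + (√(-75)*(-2 + 3*(-75))/2)/(-6430) = 18203*(1/10559) + ((5*I*√3)*(-2 - 225)/2)*(-1/6430) = 18203/10559 + ((½)*(5*I*√3)*(-227))*(-1/6430) = 18203/10559 - 1135*I*√3/2*(-1/6430) = 18203/10559 + 227*I*√3/2572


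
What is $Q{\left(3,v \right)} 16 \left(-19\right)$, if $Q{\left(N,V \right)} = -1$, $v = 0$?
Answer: $304$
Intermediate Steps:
$Q{\left(3,v \right)} 16 \left(-19\right) = \left(-1\right) 16 \left(-19\right) = \left(-16\right) \left(-19\right) = 304$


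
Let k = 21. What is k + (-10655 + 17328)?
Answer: 6694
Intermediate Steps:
k + (-10655 + 17328) = 21 + (-10655 + 17328) = 21 + 6673 = 6694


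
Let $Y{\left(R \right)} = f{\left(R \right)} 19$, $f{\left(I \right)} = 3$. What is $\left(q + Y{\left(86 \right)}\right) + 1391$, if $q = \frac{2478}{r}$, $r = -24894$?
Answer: $\frac{6007339}{4149} \approx 1447.9$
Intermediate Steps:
$Y{\left(R \right)} = 57$ ($Y{\left(R \right)} = 3 \cdot 19 = 57$)
$q = - \frac{413}{4149}$ ($q = \frac{2478}{-24894} = 2478 \left(- \frac{1}{24894}\right) = - \frac{413}{4149} \approx -0.099542$)
$\left(q + Y{\left(86 \right)}\right) + 1391 = \left(- \frac{413}{4149} + 57\right) + 1391 = \frac{236080}{4149} + 1391 = \frac{6007339}{4149}$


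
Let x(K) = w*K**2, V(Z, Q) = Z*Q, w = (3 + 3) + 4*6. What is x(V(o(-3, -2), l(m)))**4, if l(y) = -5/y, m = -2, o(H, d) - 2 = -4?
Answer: 316406250000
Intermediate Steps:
o(H, d) = -2 (o(H, d) = 2 - 4 = -2)
w = 30 (w = 6 + 24 = 30)
V(Z, Q) = Q*Z
x(K) = 30*K**2
x(V(o(-3, -2), l(m)))**4 = (30*(-5/(-2)*(-2))**2)**4 = (30*(-5*(-1/2)*(-2))**2)**4 = (30*((5/2)*(-2))**2)**4 = (30*(-5)**2)**4 = (30*25)**4 = 750**4 = 316406250000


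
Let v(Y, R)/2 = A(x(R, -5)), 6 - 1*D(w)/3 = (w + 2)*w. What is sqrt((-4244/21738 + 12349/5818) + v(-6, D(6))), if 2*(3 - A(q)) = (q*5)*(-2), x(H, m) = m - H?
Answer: 11*sqrt(40249696714603914)/63235842 ≈ 34.899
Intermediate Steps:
A(q) = 3 + 5*q (A(q) = 3 - q*5*(-2)/2 = 3 - 5*q*(-2)/2 = 3 - (-5)*q = 3 + 5*q)
D(w) = 18 - 3*w*(2 + w) (D(w) = 18 - 3*(w + 2)*w = 18 - 3*(2 + w)*w = 18 - 3*w*(2 + w))
v(Y, R) = -44 - 10*R (v(Y, R) = 2*(3 + 5*(-5 - R)) = 2*(3 + (-25 - 5*R)) = 2*(-22 - 5*R) = -44 - 10*R)
sqrt((-4244/21738 + 12349/5818) + v(-6, D(6))) = sqrt((-4244/21738 + 12349/5818) + (-44 - 10*(18 - 6*6 - 3*6**2))) = sqrt((-4244*1/21738 + 12349*(1/5818)) + (-44 - 10*(18 - 36 - 3*36))) = sqrt((-2122/10869 + 12349/5818) + (-44 - 10*(18 - 36 - 108))) = sqrt(121875485/63235842 + (-44 - 10*(-126))) = sqrt(121875485/63235842 + (-44 + 1260)) = sqrt(121875485/63235842 + 1216) = sqrt(77016659357/63235842) = 11*sqrt(40249696714603914)/63235842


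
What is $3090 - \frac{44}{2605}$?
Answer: $\frac{8049406}{2605} \approx 3090.0$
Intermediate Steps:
$3090 - \frac{44}{2605} = \frac{8049406}{2605}$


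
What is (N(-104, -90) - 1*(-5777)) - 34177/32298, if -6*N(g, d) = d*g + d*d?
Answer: 92564189/32298 ≈ 2865.9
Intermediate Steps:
N(g, d) = -d**2/6 - d*g/6 (N(g, d) = -(d*g + d*d)/6 = -(d*g + d**2)/6 = -(d**2 + d*g)/6 = -d**2/6 - d*g/6)
(N(-104, -90) - 1*(-5777)) - 34177/32298 = (-1/6*(-90)*(-90 - 104) - 1*(-5777)) - 34177/32298 = (-1/6*(-90)*(-194) + 5777) - 34177/32298 = (-2910 + 5777) - 1*34177/32298 = 2867 - 34177/32298 = 92564189/32298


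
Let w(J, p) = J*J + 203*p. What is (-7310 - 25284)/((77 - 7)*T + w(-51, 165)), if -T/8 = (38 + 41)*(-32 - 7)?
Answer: -16297/880728 ≈ -0.018504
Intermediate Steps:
T = 24648 (T = -8*(38 + 41)*(-32 - 7) = -632*(-39) = -8*(-3081) = 24648)
w(J, p) = J**2 + 203*p
(-7310 - 25284)/((77 - 7)*T + w(-51, 165)) = (-7310 - 25284)/((77 - 7)*24648 + ((-51)**2 + 203*165)) = -32594/(70*24648 + (2601 + 33495)) = -32594/(1725360 + 36096) = -32594/1761456 = -32594*1/1761456 = -16297/880728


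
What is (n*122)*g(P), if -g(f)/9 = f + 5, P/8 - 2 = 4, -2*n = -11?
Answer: -320067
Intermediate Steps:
n = 11/2 (n = -1/2*(-11) = 11/2 ≈ 5.5000)
P = 48 (P = 16 + 8*4 = 16 + 32 = 48)
g(f) = -45 - 9*f (g(f) = -9*(f + 5) = -9*(5 + f) = -45 - 9*f)
(n*122)*g(P) = ((11/2)*122)*(-45 - 9*48) = 671*(-45 - 432) = 671*(-477) = -320067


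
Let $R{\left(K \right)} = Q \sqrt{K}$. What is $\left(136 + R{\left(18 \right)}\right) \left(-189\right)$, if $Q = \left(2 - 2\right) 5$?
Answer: $-25704$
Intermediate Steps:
$Q = 0$ ($Q = 0 \cdot 5 = 0$)
$R{\left(K \right)} = 0$ ($R{\left(K \right)} = 0 \sqrt{K} = 0$)
$\left(136 + R{\left(18 \right)}\right) \left(-189\right) = \left(136 + 0\right) \left(-189\right) = 136 \left(-189\right) = -25704$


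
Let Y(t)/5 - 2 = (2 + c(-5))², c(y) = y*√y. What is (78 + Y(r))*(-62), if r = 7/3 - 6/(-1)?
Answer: 32054 + 6200*I*√5 ≈ 32054.0 + 13864.0*I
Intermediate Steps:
r = 25/3 (r = 7*(⅓) - 6*(-1) = 7/3 + 6 = 25/3 ≈ 8.3333)
c(y) = y^(3/2)
Y(t) = 10 + 5*(2 - 5*I*√5)² (Y(t) = 10 + 5*(2 + (-5)^(3/2))² = 10 + 5*(2 - 5*I*√5)²)
(78 + Y(r))*(-62) = (78 + (-595 - 100*I*√5))*(-62) = (-517 - 100*I*√5)*(-62) = 32054 + 6200*I*√5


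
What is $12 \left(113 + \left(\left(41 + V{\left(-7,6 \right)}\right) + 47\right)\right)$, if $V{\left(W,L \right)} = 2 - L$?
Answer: $2364$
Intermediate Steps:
$12 \left(113 + \left(\left(41 + V{\left(-7,6 \right)}\right) + 47\right)\right) = 12 \left(113 + \left(\left(41 + \left(2 - 6\right)\right) + 47\right)\right) = 12 \left(113 + \left(\left(41 - 4\right) + 47\right)\right) = 12 \left(113 + \left(37 + 47\right)\right) = 12 \left(113 + 84\right) = 12 \cdot 197 = 2364$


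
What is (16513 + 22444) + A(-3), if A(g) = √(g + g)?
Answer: 38957 + I*√6 ≈ 38957.0 + 2.4495*I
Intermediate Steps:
A(g) = √2*√g (A(g) = √(2*g) = √2*√g)
(16513 + 22444) + A(-3) = (16513 + 22444) + √2*√(-3) = 38957 + √2*(I*√3) = 38957 + I*√6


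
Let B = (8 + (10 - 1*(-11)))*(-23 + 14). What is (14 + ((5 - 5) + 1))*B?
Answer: -3915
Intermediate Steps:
B = -261 (B = (8 + (10 + 11))*(-9) = (8 + 21)*(-9) = 29*(-9) = -261)
(14 + ((5 - 5) + 1))*B = (14 + ((5 - 5) + 1))*(-261) = (14 + (0 + 1))*(-261) = (14 + 1)*(-261) = 15*(-261) = -3915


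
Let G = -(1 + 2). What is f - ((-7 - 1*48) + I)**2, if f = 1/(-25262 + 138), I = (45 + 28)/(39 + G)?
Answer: -22841792693/8140176 ≈ -2806.1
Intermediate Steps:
G = -3 (G = -1*3 = -3)
I = 73/36 (I = (45 + 28)/(39 - 3) = 73/36 ≈ 2.0278)
f = -1/25124 (f = 1/(-25124) = -1/25124 ≈ -3.9803e-5)
f - ((-7 - 1*48) + I)**2 = -1/25124 - ((-7 - 1*48) + 73/36)**2 = -1/25124 - ((-7 - 48) + 73/36)**2 = -1/25124 - (-55 + 73/36)**2 = -1/25124 - (-1907/36)**2 = -1/25124 - 1*3636649/1296 = -1/25124 - 3636649/1296 = -22841792693/8140176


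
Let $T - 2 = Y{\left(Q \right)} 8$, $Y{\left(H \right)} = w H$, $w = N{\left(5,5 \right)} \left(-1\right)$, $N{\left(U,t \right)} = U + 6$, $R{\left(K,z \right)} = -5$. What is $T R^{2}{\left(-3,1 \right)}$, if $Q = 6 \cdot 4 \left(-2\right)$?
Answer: $105650$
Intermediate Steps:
$N{\left(U,t \right)} = 6 + U$
$Q = -48$ ($Q = 24 \left(-2\right) = -48$)
$w = -11$ ($w = \left(6 + 5\right) \left(-1\right) = 11 \left(-1\right) = -11$)
$Y{\left(H \right)} = - 11 H$
$T = 4226$ ($T = 2 + \left(-11\right) \left(-48\right) 8 = 2 + 528 \cdot 8 = 2 + 4224 = 4226$)
$T R^{2}{\left(-3,1 \right)} = 4226 \left(-5\right)^{2} = 4226 \cdot 25 = 105650$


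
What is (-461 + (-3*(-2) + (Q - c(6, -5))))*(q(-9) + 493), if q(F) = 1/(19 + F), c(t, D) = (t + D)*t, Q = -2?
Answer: -2283053/10 ≈ -2.2831e+5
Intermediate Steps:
c(t, D) = t*(D + t) (c(t, D) = (D + t)*t = t*(D + t))
(-461 + (-3*(-2) + (Q - c(6, -5))))*(q(-9) + 493) = (-461 + (-3*(-2) + (-2 - 6*(-5 + 6))))*(1/(19 - 9) + 493) = (-461 + (6 + (-2 - 6)))*(1/10 + 493) = (-461 + (6 + (-2 - 1*6)))*(1/10 + 493) = (-461 + (6 + (-2 - 6)))*(4931/10) = (-461 + (6 - 8))*(4931/10) = (-461 - 2)*(4931/10) = -463*4931/10 = -2283053/10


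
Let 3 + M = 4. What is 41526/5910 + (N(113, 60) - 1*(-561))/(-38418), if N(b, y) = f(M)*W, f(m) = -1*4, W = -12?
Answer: 88430371/12613910 ≈ 7.0105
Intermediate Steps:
M = 1 (M = -3 + 4 = 1)
f(m) = -4
N(b, y) = 48 (N(b, y) = -4*(-12) = 48)
41526/5910 + (N(113, 60) - 1*(-561))/(-38418) = 41526/5910 + (48 - 1*(-561))/(-38418) = 41526*(1/5910) + (48 + 561)*(-1/38418) = 6921/985 + 609*(-1/38418) = 6921/985 - 203/12806 = 88430371/12613910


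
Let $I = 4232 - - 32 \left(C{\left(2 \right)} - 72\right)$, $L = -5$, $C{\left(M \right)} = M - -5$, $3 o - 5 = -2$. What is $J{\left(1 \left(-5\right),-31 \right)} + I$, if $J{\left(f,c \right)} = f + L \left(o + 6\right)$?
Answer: $2112$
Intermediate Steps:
$o = 1$ ($o = \frac{5}{3} + \frac{1}{3} \left(-2\right) = \frac{5}{3} - \frac{2}{3} = 1$)
$C{\left(M \right)} = 5 + M$ ($C{\left(M \right)} = M + 5 = 5 + M$)
$J{\left(f,c \right)} = -35 + f$ ($J{\left(f,c \right)} = f - 5 \left(1 + 6\right) = f - 35 = -35 + f$)
$I = 2152$ ($I = 4232 - - 32 \left(\left(5 + 2\right) - 72\right) = 4232 - - 32 \left(7 - 72\right) = 4232 - \left(-32\right) \left(-65\right) = 4232 - 2080 = 2152$)
$J{\left(1 \left(-5\right),-31 \right)} + I = \left(-35 + 1 \left(-5\right)\right) + 2152 = \left(-35 - 5\right) + 2152 = -40 + 2152 = 2112$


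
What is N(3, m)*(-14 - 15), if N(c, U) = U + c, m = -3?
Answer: 0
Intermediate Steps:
N(3, m)*(-14 - 15) = (-3 + 3)*(-14 - 15) = 0*(-29) = 0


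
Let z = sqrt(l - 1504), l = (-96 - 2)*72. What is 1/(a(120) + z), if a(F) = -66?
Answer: -33/6458 - I*sqrt(535)/3229 ≈ -0.0051099 - 0.0071632*I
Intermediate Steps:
l = -7056 (l = -98*72 = -7056)
z = 4*I*sqrt(535) (z = sqrt(-7056 - 1504) = sqrt(-8560) = 4*I*sqrt(535) ≈ 92.52*I)
1/(a(120) + z) = 1/(-66 + 4*I*sqrt(535))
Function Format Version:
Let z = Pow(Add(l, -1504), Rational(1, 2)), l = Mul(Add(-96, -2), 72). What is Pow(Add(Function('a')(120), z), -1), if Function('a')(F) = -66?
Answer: Add(Rational(-33, 6458), Mul(Rational(-1, 3229), I, Pow(535, Rational(1, 2)))) ≈ Add(-0.0051099, Mul(-0.0071632, I))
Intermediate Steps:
l = -7056 (l = Mul(-98, 72) = -7056)
z = Mul(4, I, Pow(535, Rational(1, 2))) (z = Pow(Add(-7056, -1504), Rational(1, 2)) = Pow(-8560, Rational(1, 2)) = Mul(4, I, Pow(535, Rational(1, 2))) ≈ Mul(92.520, I))
Pow(Add(Function('a')(120), z), -1) = Pow(Add(-66, Mul(4, I, Pow(535, Rational(1, 2)))), -1)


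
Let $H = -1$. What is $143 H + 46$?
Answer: $-97$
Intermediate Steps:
$143 H + 46 = 143 \left(-1\right) + 46 = -143 + 46 = -97$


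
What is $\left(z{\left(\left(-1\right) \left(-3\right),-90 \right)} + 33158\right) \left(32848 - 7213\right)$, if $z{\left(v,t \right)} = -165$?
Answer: $845775555$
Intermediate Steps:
$\left(z{\left(\left(-1\right) \left(-3\right),-90 \right)} + 33158\right) \left(32848 - 7213\right) = \left(-165 + 33158\right) \left(32848 - 7213\right) = 32993 \cdot 25635 = 845775555$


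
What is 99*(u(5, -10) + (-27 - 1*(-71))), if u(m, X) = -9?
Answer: 3465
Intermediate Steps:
99*(u(5, -10) + (-27 - 1*(-71))) = 99*(-9 + (-27 - 1*(-71))) = 99*(-9 + (-27 + 71)) = 99*(-9 + 44) = 99*35 = 3465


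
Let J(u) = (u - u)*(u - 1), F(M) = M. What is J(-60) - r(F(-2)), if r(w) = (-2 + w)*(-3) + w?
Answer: -10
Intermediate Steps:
r(w) = 6 - 2*w (r(w) = (6 - 3*w) + w = 6 - 2*w)
J(u) = 0 (J(u) = 0*(-1 + u) = 0)
J(-60) - r(F(-2)) = 0 - (6 - 2*(-2)) = 0 - (6 + 4) = 0 - 1*10 = 0 - 10 = -10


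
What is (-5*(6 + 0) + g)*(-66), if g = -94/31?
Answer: 67584/31 ≈ 2180.1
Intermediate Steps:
g = -94/31 (g = -94*1/31 = -94/31 ≈ -3.0323)
(-5*(6 + 0) + g)*(-66) = (-5*(6 + 0) - 94/31)*(-66) = (-5*6 - 94/31)*(-66) = (-30 - 94/31)*(-66) = -1024/31*(-66) = 67584/31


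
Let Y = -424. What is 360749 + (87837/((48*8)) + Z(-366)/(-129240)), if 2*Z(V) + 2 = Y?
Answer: 248814739271/689280 ≈ 3.6098e+5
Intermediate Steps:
Z(V) = -213 (Z(V) = -1 + (½)*(-424) = -1 - 212 = -213)
360749 + (87837/((48*8)) + Z(-366)/(-129240)) = 360749 + (87837/((48*8)) - 213/(-129240)) = 360749 + (87837/384 - 213*(-1/129240)) = 360749 + (87837*(1/384) + 71/43080) = 360749 + (29279/128 + 71/43080) = 360749 + 157668551/689280 = 248814739271/689280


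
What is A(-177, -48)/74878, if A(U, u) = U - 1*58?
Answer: -235/74878 ≈ -0.0031384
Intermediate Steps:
A(U, u) = -58 + U (A(U, u) = U - 58 = -58 + U)
A(-177, -48)/74878 = (-58 - 177)/74878 = -235*1/74878 = -235/74878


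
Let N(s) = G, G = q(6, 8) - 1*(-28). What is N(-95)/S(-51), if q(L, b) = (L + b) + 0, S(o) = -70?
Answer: -⅗ ≈ -0.60000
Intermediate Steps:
q(L, b) = L + b
G = 42 (G = (6 + 8) - 1*(-28) = 14 + 28 = 42)
N(s) = 42
N(-95)/S(-51) = 42/(-70) = 42*(-1/70) = -⅗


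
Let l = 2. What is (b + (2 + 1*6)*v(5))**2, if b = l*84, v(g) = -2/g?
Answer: 678976/25 ≈ 27159.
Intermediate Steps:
b = 168 (b = 2*84 = 168)
(b + (2 + 1*6)*v(5))**2 = (168 + (2 + 1*6)*(-2/5))**2 = (168 + (2 + 6)*(-2*1/5))**2 = (168 + 8*(-2/5))**2 = (168 - 16/5)**2 = (824/5)**2 = 678976/25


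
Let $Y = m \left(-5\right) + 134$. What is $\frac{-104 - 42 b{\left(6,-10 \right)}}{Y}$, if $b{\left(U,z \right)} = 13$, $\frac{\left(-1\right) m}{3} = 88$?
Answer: $- \frac{325}{727} \approx -0.44704$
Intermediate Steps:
$m = -264$ ($m = \left(-3\right) 88 = -264$)
$Y = 1454$ ($Y = \left(-264\right) \left(-5\right) + 134 = 1320 + 134 = 1454$)
$\frac{-104 - 42 b{\left(6,-10 \right)}}{Y} = \frac{-104 - 546}{1454} = \left(-104 - 546\right) \frac{1}{1454} = \left(-650\right) \frac{1}{1454} = - \frac{325}{727}$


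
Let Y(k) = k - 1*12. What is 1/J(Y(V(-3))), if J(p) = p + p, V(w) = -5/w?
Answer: -3/62 ≈ -0.048387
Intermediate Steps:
Y(k) = -12 + k (Y(k) = k - 12 = -12 + k)
J(p) = 2*p
1/J(Y(V(-3))) = 1/(2*(-12 - 5/(-3))) = 1/(2*(-12 - 5*(-1/3))) = 1/(2*(-12 + 5/3)) = 1/(2*(-31/3)) = 1/(-62/3) = -3/62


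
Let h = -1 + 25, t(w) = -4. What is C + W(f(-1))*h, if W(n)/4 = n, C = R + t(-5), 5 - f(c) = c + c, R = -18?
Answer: 650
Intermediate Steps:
f(c) = 5 - 2*c (f(c) = 5 - (c + c) = 5 - 2*c)
C = -22 (C = -18 - 4 = -22)
W(n) = 4*n
h = 24
C + W(f(-1))*h = -22 + (4*(5 - 2*(-1)))*24 = -22 + (4*(5 + 2))*24 = -22 + (4*7)*24 = -22 + 28*24 = -22 + 672 = 650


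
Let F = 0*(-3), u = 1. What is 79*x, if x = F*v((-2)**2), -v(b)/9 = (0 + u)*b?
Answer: 0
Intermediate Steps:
F = 0
v(b) = -9*b (v(b) = -9*(0 + 1)*b = -9*b)
x = 0 (x = 0*(-9*(-2)**2) = 0*(-9*4) = 0*(-36) = 0)
79*x = 79*0 = 0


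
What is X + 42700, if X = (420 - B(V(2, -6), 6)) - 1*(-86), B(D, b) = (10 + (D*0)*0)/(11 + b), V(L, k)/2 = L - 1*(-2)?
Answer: 734492/17 ≈ 43205.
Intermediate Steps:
V(L, k) = 4 + 2*L (V(L, k) = 2*(L - 1*(-2)) = 2*(L + 2) = 2*(2 + L) = 4 + 2*L)
B(D, b) = 10/(11 + b) (B(D, b) = (10 + 0*0)/(11 + b) = (10 + 0)/(11 + b) = 10/(11 + b))
X = 8592/17 (X = (420 - 10/(11 + 6)) - 1*(-86) = (420 - 10/17) + 86 = 7130/17 + 86 = 8592/17 ≈ 505.41)
X + 42700 = 8592/17 + 42700 = 734492/17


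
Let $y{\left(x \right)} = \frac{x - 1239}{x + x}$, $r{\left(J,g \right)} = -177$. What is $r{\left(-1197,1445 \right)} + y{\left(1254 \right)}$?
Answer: $- \frac{147967}{836} \approx -176.99$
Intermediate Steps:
$y{\left(x \right)} = \frac{-1239 + x}{2 x}$
$r{\left(-1197,1445 \right)} + y{\left(1254 \right)} = -177 + \frac{-1239 + 1254}{2 \cdot 1254} = -177 + \frac{1}{2} \cdot \frac{1}{1254} \cdot 15 = -177 + \frac{5}{836} = - \frac{147967}{836}$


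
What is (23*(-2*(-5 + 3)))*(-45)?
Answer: -4140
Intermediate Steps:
(23*(-2*(-5 + 3)))*(-45) = (23*(-2*(-2)))*(-45) = (23*4)*(-45) = 92*(-45) = -4140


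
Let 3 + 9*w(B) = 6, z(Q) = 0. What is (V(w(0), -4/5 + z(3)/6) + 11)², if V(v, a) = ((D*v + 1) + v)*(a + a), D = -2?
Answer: 22201/225 ≈ 98.671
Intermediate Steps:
w(B) = ⅓ (w(B) = -⅓ + (⅑)*6 = -⅓ + ⅔ = ⅓)
V(v, a) = 2*a*(1 - v) (V(v, a) = ((-2*v + 1) + v)*(a + a) = ((1 - 2*v) + v)*(2*a) = (1 - v)*(2*a) = 2*a*(1 - v))
(V(w(0), -4/5 + z(3)/6) + 11)² = (2*(-4/5 + 0/6)*(1 - 1*⅓) + 11)² = (2*(-4*⅕ + 0*(⅙))*(1 - ⅓) + 11)² = (2*(-⅘ + 0)*(⅔) + 11)² = (2*(-⅘)*(⅔) + 11)² = (-16/15 + 11)² = (149/15)² = 22201/225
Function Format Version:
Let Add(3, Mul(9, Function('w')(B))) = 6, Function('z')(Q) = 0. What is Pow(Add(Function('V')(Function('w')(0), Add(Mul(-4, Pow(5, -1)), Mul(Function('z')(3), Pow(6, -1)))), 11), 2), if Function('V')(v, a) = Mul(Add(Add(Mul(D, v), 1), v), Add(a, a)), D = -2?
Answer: Rational(22201, 225) ≈ 98.671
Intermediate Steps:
Function('w')(B) = Rational(1, 3) (Function('w')(B) = Add(Rational(-1, 3), Mul(Rational(1, 9), 6)) = Add(Rational(-1, 3), Rational(2, 3)) = Rational(1, 3))
Function('V')(v, a) = Mul(2, a, Add(1, Mul(-1, v))) (Function('V')(v, a) = Mul(Add(Add(Mul(-2, v), 1), v), Add(a, a)) = Mul(Add(Add(1, Mul(-2, v)), v), Mul(2, a)) = Mul(Add(1, Mul(-1, v)), Mul(2, a)) = Mul(2, a, Add(1, Mul(-1, v))))
Pow(Add(Function('V')(Function('w')(0), Add(Mul(-4, Pow(5, -1)), Mul(Function('z')(3), Pow(6, -1)))), 11), 2) = Pow(Add(Mul(2, Add(Mul(-4, Pow(5, -1)), Mul(0, Pow(6, -1))), Add(1, Mul(-1, Rational(1, 3)))), 11), 2) = Pow(Add(Mul(2, Add(Mul(-4, Rational(1, 5)), Mul(0, Rational(1, 6))), Add(1, Rational(-1, 3))), 11), 2) = Pow(Add(Mul(2, Add(Rational(-4, 5), 0), Rational(2, 3)), 11), 2) = Pow(Add(Mul(2, Rational(-4, 5), Rational(2, 3)), 11), 2) = Pow(Add(Rational(-16, 15), 11), 2) = Pow(Rational(149, 15), 2) = Rational(22201, 225)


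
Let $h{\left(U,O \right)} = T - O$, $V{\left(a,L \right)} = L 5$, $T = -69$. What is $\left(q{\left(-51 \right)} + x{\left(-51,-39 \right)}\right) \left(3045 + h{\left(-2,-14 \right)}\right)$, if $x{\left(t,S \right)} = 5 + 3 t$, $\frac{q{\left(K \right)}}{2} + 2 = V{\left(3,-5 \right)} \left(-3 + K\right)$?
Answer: $7618520$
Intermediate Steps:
$V{\left(a,L \right)} = 5 L$
$h{\left(U,O \right)} = -69 - O$
$q{\left(K \right)} = 146 - 50 K$ ($q{\left(K \right)} = -4 + 2 \cdot 5 \left(-5\right) \left(-3 + K\right) = -4 + 2 \left(- 25 \left(-3 + K\right)\right) = -4 + 2 \left(75 - 25 K\right) = -4 - \left(-150 + 50 K\right) = 146 - 50 K$)
$\left(q{\left(-51 \right)} + x{\left(-51,-39 \right)}\right) \left(3045 + h{\left(-2,-14 \right)}\right) = \left(\left(146 - -2550\right) + \left(5 + 3 \left(-51\right)\right)\right) \left(3045 - 55\right) = \left(\left(146 + 2550\right) + \left(5 - 153\right)\right) \left(3045 + \left(-69 + 14\right)\right) = \left(2696 - 148\right) \left(3045 - 55\right) = 2548 \cdot 2990 = 7618520$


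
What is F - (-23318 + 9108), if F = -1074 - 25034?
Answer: -11898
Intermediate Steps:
F = -26108
F - (-23318 + 9108) = -26108 - (-23318 + 9108) = -26108 - 1*(-14210) = -26108 + 14210 = -11898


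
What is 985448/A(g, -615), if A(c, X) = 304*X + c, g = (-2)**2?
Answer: -246362/46739 ≈ -5.2710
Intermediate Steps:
g = 4
A(c, X) = c + 304*X
985448/A(g, -615) = 985448/(4 + 304*(-615)) = 985448/(4 - 186960) = 985448/(-186956) = 985448*(-1/186956) = -246362/46739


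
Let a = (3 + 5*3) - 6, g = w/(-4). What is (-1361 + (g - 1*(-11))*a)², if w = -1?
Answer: 1503076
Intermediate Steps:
g = ¼ (g = -1/(-4) = -1*(-¼) = ¼ ≈ 0.25000)
a = 12 (a = (3 + 15) - 6 = 18 - 6 = 12)
(-1361 + (g - 1*(-11))*a)² = (-1361 + (¼ - 1*(-11))*12)² = (-1361 + (¼ + 11)*12)² = (-1361 + (45/4)*12)² = (-1361 + 135)² = (-1226)² = 1503076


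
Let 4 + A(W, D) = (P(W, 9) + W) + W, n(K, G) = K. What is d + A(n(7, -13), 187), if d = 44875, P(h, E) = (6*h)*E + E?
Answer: 45272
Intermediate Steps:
P(h, E) = E + 6*E*h (P(h, E) = 6*E*h + E = E + 6*E*h)
A(W, D) = 5 + 56*W (A(W, D) = -4 + ((9*(1 + 6*W) + W) + W) = -4 + (((9 + 54*W) + W) + W) = -4 + ((9 + 55*W) + W) = -4 + (9 + 56*W) = 5 + 56*W)
d + A(n(7, -13), 187) = 44875 + (5 + 56*7) = 44875 + (5 + 392) = 44875 + 397 = 45272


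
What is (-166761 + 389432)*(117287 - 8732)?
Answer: 24172050405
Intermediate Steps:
(-166761 + 389432)*(117287 - 8732) = 222671*108555 = 24172050405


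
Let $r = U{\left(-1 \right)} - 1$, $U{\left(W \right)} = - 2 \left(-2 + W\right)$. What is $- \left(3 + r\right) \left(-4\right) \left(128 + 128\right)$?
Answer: $8192$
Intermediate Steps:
$U{\left(W \right)} = 4 - 2 W$
$r = 5$ ($r = \left(4 - -2\right) - 1 = \left(4 + 2\right) - 1 = 6 - 1 = 5$)
$- \left(3 + r\right) \left(-4\right) \left(128 + 128\right) = - \left(3 + 5\right) \left(-4\right) \left(128 + 128\right) = - 8 \left(-4\right) 256 = - \left(-32\right) 256 = \left(-1\right) \left(-8192\right) = 8192$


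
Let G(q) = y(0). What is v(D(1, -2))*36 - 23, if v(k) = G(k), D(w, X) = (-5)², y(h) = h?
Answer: -23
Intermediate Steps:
D(w, X) = 25
G(q) = 0
v(k) = 0
v(D(1, -2))*36 - 23 = 0*36 - 23 = 0 - 23 = -23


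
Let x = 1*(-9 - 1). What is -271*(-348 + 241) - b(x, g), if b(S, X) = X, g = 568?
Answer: 28429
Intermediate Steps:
x = -10 (x = 1*(-10) = -10)
-271*(-348 + 241) - b(x, g) = -271*(-348 + 241) - 1*568 = -271*(-107) - 568 = 28997 - 568 = 28429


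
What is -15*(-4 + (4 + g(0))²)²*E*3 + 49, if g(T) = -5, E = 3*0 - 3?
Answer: 1264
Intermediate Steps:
E = -3 (E = 0 - 3 = -3)
-15*(-4 + (4 + g(0))²)²*E*3 + 49 = -15*(-4 + (4 - 5)²)²*(-3)*3 + 49 = -15*(-4 + (-1)²)²*(-3)*3 + 49 = -15*(-4 + 1)²*(-3)*3 + 49 = -15*(-3)²*(-3)*3 + 49 = -15*9*(-3)*3 + 49 = -(-405)*3 + 49 = -15*(-81) + 49 = 1215 + 49 = 1264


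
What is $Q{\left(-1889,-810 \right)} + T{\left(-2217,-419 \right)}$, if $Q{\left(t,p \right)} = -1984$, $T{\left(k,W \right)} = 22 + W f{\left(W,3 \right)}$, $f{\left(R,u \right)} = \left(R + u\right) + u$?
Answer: $171085$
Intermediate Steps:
$f{\left(R,u \right)} = R + 2 u$
$T{\left(k,W \right)} = 22 + W \left(6 + W\right)$ ($T{\left(k,W \right)} = 22 + W \left(W + 2 \cdot 3\right) = 22 + W \left(W + 6\right) = 22 + W \left(6 + W\right)$)
$Q{\left(-1889,-810 \right)} + T{\left(-2217,-419 \right)} = -1984 - \left(-22 + 419 \left(6 - 419\right)\right) = -1984 + \left(22 - -173047\right) = -1984 + \left(22 + 173047\right) = -1984 + 173069 = 171085$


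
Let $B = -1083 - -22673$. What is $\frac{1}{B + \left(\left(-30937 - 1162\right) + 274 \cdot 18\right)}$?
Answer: $- \frac{1}{5577} \approx -0.00017931$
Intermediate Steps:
$B = 21590$ ($B = -1083 + 22673 = 21590$)
$\frac{1}{B + \left(\left(-30937 - 1162\right) + 274 \cdot 18\right)} = \frac{1}{21590 + \left(\left(-30937 - 1162\right) + 274 \cdot 18\right)} = \frac{1}{21590 + \left(-32099 + 4932\right)} = \frac{1}{21590 - 27167} = \frac{1}{-5577} = - \frac{1}{5577}$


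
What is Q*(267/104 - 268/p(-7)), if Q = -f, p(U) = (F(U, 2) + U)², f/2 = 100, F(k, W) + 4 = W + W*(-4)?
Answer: -1232275/3757 ≈ -327.99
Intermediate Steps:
F(k, W) = -4 - 3*W (F(k, W) = -4 + (W + W*(-4)) = -4 + (W - 4*W) = -4 - 3*W)
f = 200 (f = 2*100 = 200)
p(U) = (-10 + U)² (p(U) = ((-4 - 3*2) + U)² = ((-4 - 6) + U)² = (-10 + U)²)
Q = -200 (Q = -1*200 = -200)
Q*(267/104 - 268/p(-7)) = -200*(267/104 - 268/(-10 - 7)²) = -200*(267*(1/104) - 268/((-17)²)) = -200*(267/104 - 268/289) = -200*49291/30056 = -1232275/3757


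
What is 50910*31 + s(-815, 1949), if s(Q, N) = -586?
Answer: 1577624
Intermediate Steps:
50910*31 + s(-815, 1949) = 50910*31 - 586 = 1578210 - 586 = 1577624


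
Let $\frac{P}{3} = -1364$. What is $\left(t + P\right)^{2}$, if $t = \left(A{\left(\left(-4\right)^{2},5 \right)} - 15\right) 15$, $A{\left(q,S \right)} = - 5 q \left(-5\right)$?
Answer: $2832489$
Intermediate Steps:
$P = -4092$ ($P = 3 \left(-1364\right) = -4092$)
$A{\left(q,S \right)} = 25 q$
$t = 5775$ ($t = \left(25 \left(-4\right)^{2} - 15\right) 15 = \left(25 \cdot 16 - 15\right) 15 = \left(400 - 15\right) 15 = 385 \cdot 15 = 5775$)
$\left(t + P\right)^{2} = \left(5775 - 4092\right)^{2} = 1683^{2} = 2832489$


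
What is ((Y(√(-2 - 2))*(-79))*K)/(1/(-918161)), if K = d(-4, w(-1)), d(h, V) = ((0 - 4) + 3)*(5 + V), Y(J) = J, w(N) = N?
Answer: -580277752*I ≈ -5.8028e+8*I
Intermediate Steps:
d(h, V) = -5 - V (d(h, V) = (-4 + 3)*(5 + V) = -(5 + V) = -5 - V)
K = -4 (K = -5 - 1*(-1) = -5 + 1 = -4)
((Y(√(-2 - 2))*(-79))*K)/(1/(-918161)) = ((√(-2 - 2)*(-79))*(-4))/(1/(-918161)) = ((√(-4)*(-79))*(-4))/(-1/918161) = (((2*I)*(-79))*(-4))*(-918161) = (-158*I*(-4))*(-918161) = (632*I)*(-918161) = -580277752*I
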